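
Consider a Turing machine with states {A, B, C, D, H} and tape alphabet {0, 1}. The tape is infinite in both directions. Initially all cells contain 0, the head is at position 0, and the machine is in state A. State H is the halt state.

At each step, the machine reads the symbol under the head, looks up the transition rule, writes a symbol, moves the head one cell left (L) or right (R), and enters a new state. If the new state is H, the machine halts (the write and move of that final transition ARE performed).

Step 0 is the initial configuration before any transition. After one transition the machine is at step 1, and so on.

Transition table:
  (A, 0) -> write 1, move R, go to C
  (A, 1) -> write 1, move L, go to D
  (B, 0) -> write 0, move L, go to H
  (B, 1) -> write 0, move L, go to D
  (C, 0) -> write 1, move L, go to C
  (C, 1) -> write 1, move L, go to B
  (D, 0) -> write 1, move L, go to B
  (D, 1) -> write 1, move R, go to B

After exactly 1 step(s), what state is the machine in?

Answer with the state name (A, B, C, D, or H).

Step 1: in state A at pos 0, read 0 -> (A,0)->write 1,move R,goto C. Now: state=C, head=1, tape[-1..2]=0100 (head:   ^)

Answer: C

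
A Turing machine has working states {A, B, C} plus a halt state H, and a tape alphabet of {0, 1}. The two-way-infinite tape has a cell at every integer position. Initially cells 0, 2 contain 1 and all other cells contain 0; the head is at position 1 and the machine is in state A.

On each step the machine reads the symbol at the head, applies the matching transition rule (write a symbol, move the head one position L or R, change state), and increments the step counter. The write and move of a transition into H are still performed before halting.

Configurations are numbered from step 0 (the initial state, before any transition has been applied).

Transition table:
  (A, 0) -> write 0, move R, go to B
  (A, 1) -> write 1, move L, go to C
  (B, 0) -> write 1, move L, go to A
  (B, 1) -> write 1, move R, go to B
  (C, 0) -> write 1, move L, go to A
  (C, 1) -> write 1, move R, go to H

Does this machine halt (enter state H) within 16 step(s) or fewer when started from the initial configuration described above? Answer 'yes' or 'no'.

Step 1: in state A at pos 1, read 0 -> (A,0)->write 0,move R,goto B. Now: state=B, head=2, tape[-1..3]=01010 (head:    ^)
Step 2: in state B at pos 2, read 1 -> (B,1)->write 1,move R,goto B. Now: state=B, head=3, tape[-1..4]=010100 (head:     ^)
Step 3: in state B at pos 3, read 0 -> (B,0)->write 1,move L,goto A. Now: state=A, head=2, tape[-1..4]=010110 (head:    ^)
Step 4: in state A at pos 2, read 1 -> (A,1)->write 1,move L,goto C. Now: state=C, head=1, tape[-1..4]=010110 (head:   ^)
Step 5: in state C at pos 1, read 0 -> (C,0)->write 1,move L,goto A. Now: state=A, head=0, tape[-1..4]=011110 (head:  ^)
Step 6: in state A at pos 0, read 1 -> (A,1)->write 1,move L,goto C. Now: state=C, head=-1, tape[-2..4]=0011110 (head:  ^)
Step 7: in state C at pos -1, read 0 -> (C,0)->write 1,move L,goto A. Now: state=A, head=-2, tape[-3..4]=00111110 (head:  ^)
Step 8: in state A at pos -2, read 0 -> (A,0)->write 0,move R,goto B. Now: state=B, head=-1, tape[-3..4]=00111110 (head:   ^)
Step 9: in state B at pos -1, read 1 -> (B,1)->write 1,move R,goto B. Now: state=B, head=0, tape[-3..4]=00111110 (head:    ^)
Step 10: in state B at pos 0, read 1 -> (B,1)->write 1,move R,goto B. Now: state=B, head=1, tape[-3..4]=00111110 (head:     ^)
Step 11: in state B at pos 1, read 1 -> (B,1)->write 1,move R,goto B. Now: state=B, head=2, tape[-3..4]=00111110 (head:      ^)
Step 12: in state B at pos 2, read 1 -> (B,1)->write 1,move R,goto B. Now: state=B, head=3, tape[-3..4]=00111110 (head:       ^)
Step 13: in state B at pos 3, read 1 -> (B,1)->write 1,move R,goto B. Now: state=B, head=4, tape[-3..5]=001111100 (head:        ^)
Step 14: in state B at pos 4, read 0 -> (B,0)->write 1,move L,goto A. Now: state=A, head=3, tape[-3..5]=001111110 (head:       ^)
Step 15: in state A at pos 3, read 1 -> (A,1)->write 1,move L,goto C. Now: state=C, head=2, tape[-3..5]=001111110 (head:      ^)
Step 16: in state C at pos 2, read 1 -> (C,1)->write 1,move R,goto H. Now: state=H, head=3, tape[-3..5]=001111110 (head:       ^)
State H reached at step 16; 16 <= 16 -> yes

Answer: yes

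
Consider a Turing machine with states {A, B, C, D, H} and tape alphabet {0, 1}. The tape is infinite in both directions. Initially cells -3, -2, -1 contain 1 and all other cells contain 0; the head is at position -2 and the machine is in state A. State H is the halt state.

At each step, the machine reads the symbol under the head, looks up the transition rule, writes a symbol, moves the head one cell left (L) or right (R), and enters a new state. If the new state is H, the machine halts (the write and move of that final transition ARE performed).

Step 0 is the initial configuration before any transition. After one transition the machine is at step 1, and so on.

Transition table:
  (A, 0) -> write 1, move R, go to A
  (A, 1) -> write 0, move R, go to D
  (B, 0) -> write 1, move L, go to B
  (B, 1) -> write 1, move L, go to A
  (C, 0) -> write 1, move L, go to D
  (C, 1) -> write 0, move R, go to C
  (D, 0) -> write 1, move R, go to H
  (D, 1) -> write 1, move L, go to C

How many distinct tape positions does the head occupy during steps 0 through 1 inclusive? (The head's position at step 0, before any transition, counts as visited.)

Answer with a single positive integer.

Step 1: in state A at pos -2, read 1 -> (A,1)->write 0,move R,goto D. Now: state=D, head=-1, tape[-4..0]=01010 (head:    ^)
Head positions at steps 0..1: starting at -2, distinct positions visited = {-2, -1} -> 2 position(s)

Answer: 2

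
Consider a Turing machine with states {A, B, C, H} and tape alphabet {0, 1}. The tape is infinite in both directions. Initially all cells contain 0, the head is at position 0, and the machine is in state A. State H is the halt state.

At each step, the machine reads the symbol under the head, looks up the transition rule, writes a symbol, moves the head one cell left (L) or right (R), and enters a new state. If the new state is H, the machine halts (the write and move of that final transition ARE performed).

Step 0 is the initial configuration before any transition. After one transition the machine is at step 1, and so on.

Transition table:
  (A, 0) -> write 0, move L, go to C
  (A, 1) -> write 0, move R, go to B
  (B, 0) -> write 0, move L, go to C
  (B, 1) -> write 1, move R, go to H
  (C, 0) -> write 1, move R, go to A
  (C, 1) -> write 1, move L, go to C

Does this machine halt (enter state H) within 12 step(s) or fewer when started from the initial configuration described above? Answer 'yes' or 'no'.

Answer: no

Derivation:
Step 1: in state A at pos 0, read 0 -> (A,0)->write 0,move L,goto C. Now: state=C, head=-1, tape[-2..1]=0000 (head:  ^)
Step 2: in state C at pos -1, read 0 -> (C,0)->write 1,move R,goto A. Now: state=A, head=0, tape[-2..1]=0100 (head:   ^)
Step 3: in state A at pos 0, read 0 -> (A,0)->write 0,move L,goto C. Now: state=C, head=-1, tape[-2..1]=0100 (head:  ^)
Step 4: in state C at pos -1, read 1 -> (C,1)->write 1,move L,goto C. Now: state=C, head=-2, tape[-3..1]=00100 (head:  ^)
Step 5: in state C at pos -2, read 0 -> (C,0)->write 1,move R,goto A. Now: state=A, head=-1, tape[-3..1]=01100 (head:   ^)
Step 6: in state A at pos -1, read 1 -> (A,1)->write 0,move R,goto B. Now: state=B, head=0, tape[-3..1]=01000 (head:    ^)
Step 7: in state B at pos 0, read 0 -> (B,0)->write 0,move L,goto C. Now: state=C, head=-1, tape[-3..1]=01000 (head:   ^)
Step 8: in state C at pos -1, read 0 -> (C,0)->write 1,move R,goto A. Now: state=A, head=0, tape[-3..1]=01100 (head:    ^)
Step 9: in state A at pos 0, read 0 -> (A,0)->write 0,move L,goto C. Now: state=C, head=-1, tape[-3..1]=01100 (head:   ^)
Step 10: in state C at pos -1, read 1 -> (C,1)->write 1,move L,goto C. Now: state=C, head=-2, tape[-3..1]=01100 (head:  ^)
Step 11: in state C at pos -2, read 1 -> (C,1)->write 1,move L,goto C. Now: state=C, head=-3, tape[-4..1]=001100 (head:  ^)
Step 12: in state C at pos -3, read 0 -> (C,0)->write 1,move R,goto A. Now: state=A, head=-2, tape[-4..1]=011100 (head:   ^)
After 12 step(s): state = A (not H) -> not halted within 12 -> no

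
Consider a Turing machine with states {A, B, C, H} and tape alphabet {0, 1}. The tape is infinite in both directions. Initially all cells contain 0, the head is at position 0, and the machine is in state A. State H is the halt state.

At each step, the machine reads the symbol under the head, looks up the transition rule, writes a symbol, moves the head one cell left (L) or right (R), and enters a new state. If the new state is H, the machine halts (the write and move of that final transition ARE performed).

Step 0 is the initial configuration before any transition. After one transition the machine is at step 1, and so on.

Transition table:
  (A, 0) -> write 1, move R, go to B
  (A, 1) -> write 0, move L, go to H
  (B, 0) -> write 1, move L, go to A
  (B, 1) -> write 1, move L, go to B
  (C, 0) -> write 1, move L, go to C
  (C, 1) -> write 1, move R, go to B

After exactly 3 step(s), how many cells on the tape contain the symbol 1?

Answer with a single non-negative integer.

Step 1: in state A at pos 0, read 0 -> (A,0)->write 1,move R,goto B. Now: state=B, head=1, tape[-1..2]=0100 (head:   ^)
Step 2: in state B at pos 1, read 0 -> (B,0)->write 1,move L,goto A. Now: state=A, head=0, tape[-1..2]=0110 (head:  ^)
Step 3: in state A at pos 0, read 1 -> (A,1)->write 0,move L,goto H. Now: state=H, head=-1, tape[-2..2]=00010 (head:  ^)
Cells containing 1 after step 3: {1} -> 1 cell(s)

Answer: 1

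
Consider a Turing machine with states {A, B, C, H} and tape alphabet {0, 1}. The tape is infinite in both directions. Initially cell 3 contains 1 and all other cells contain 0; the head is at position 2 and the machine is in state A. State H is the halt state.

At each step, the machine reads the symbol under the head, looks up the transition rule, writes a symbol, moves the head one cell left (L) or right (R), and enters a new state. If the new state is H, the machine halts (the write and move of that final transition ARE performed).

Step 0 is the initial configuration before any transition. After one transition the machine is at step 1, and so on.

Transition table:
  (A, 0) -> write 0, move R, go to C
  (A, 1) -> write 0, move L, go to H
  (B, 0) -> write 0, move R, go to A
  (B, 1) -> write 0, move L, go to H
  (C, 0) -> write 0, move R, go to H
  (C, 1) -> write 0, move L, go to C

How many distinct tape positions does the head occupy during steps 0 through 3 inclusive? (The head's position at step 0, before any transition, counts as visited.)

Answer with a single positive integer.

Answer: 2

Derivation:
Step 1: in state A at pos 2, read 0 -> (A,0)->write 0,move R,goto C. Now: state=C, head=3, tape[1..4]=0010 (head:   ^)
Step 2: in state C at pos 3, read 1 -> (C,1)->write 0,move L,goto C. Now: state=C, head=2, tape[1..4]=0000 (head:  ^)
Step 3: in state C at pos 2, read 0 -> (C,0)->write 0,move R,goto H. Now: state=H, head=3, tape[1..4]=0000 (head:   ^)
Head positions at steps 0..3: starting at 2, distinct positions visited = {2, 3} -> 2 position(s)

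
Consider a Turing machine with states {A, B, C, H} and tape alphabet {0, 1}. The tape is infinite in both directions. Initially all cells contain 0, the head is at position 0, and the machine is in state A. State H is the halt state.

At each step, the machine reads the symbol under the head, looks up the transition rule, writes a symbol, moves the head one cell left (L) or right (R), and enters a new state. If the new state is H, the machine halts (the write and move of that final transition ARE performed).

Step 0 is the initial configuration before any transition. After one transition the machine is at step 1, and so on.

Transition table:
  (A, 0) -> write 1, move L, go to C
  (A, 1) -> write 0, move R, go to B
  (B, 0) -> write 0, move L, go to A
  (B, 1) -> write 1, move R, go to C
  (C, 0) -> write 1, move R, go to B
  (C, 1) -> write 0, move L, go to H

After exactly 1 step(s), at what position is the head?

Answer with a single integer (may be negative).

Answer: -1

Derivation:
Step 1: in state A at pos 0, read 0 -> (A,0)->write 1,move L,goto C. Now: state=C, head=-1, tape[-2..1]=0010 (head:  ^)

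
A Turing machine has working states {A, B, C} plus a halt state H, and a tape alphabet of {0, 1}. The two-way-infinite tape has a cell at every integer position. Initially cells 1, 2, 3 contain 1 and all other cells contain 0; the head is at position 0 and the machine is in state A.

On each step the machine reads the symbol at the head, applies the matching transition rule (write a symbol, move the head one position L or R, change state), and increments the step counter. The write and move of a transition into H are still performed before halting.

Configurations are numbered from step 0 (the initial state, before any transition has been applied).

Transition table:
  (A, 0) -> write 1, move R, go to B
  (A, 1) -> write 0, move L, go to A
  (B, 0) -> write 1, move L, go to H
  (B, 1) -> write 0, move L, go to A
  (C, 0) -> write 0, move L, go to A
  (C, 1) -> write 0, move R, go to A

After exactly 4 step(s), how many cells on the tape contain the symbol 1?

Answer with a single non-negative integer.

Step 1: in state A at pos 0, read 0 -> (A,0)->write 1,move R,goto B. Now: state=B, head=1, tape[-1..4]=011110 (head:   ^)
Step 2: in state B at pos 1, read 1 -> (B,1)->write 0,move L,goto A. Now: state=A, head=0, tape[-1..4]=010110 (head:  ^)
Step 3: in state A at pos 0, read 1 -> (A,1)->write 0,move L,goto A. Now: state=A, head=-1, tape[-2..4]=0000110 (head:  ^)
Step 4: in state A at pos -1, read 0 -> (A,0)->write 1,move R,goto B. Now: state=B, head=0, tape[-2..4]=0100110 (head:   ^)
Cells containing 1 after step 4: {-1, 2, 3} -> 3 cell(s)

Answer: 3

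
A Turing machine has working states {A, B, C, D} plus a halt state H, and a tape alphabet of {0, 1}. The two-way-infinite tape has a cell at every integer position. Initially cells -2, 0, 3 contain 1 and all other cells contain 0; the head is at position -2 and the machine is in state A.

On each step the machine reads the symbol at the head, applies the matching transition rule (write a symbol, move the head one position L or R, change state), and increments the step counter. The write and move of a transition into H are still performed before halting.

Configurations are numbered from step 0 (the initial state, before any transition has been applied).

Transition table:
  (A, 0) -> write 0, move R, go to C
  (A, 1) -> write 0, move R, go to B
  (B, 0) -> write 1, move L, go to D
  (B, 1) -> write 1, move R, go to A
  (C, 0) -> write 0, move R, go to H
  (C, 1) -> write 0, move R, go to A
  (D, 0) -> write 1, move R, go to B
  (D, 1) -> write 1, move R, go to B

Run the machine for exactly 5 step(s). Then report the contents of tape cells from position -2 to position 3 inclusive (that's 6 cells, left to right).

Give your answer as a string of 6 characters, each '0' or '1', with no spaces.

Step 1: in state A at pos -2, read 1 -> (A,1)->write 0,move R,goto B. Now: state=B, head=-1, tape[-3..4]=00010010 (head:   ^)
Step 2: in state B at pos -1, read 0 -> (B,0)->write 1,move L,goto D. Now: state=D, head=-2, tape[-3..4]=00110010 (head:  ^)
Step 3: in state D at pos -2, read 0 -> (D,0)->write 1,move R,goto B. Now: state=B, head=-1, tape[-3..4]=01110010 (head:   ^)
Step 4: in state B at pos -1, read 1 -> (B,1)->write 1,move R,goto A. Now: state=A, head=0, tape[-3..4]=01110010 (head:    ^)
Step 5: in state A at pos 0, read 1 -> (A,1)->write 0,move R,goto B. Now: state=B, head=1, tape[-3..4]=01100010 (head:     ^)

Answer: 110001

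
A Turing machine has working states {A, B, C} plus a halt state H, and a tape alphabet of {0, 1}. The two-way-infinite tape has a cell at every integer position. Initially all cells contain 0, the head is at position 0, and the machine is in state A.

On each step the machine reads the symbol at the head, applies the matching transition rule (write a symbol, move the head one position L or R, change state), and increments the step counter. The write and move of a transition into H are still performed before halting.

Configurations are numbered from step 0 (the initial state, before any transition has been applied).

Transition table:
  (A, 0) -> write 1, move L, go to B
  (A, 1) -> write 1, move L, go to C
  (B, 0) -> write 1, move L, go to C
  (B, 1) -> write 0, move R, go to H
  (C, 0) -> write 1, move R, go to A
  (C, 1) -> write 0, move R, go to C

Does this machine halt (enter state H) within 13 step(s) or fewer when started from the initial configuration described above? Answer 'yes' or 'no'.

Step 1: in state A at pos 0, read 0 -> (A,0)->write 1,move L,goto B. Now: state=B, head=-1, tape[-2..1]=0010 (head:  ^)
Step 2: in state B at pos -1, read 0 -> (B,0)->write 1,move L,goto C. Now: state=C, head=-2, tape[-3..1]=00110 (head:  ^)
Step 3: in state C at pos -2, read 0 -> (C,0)->write 1,move R,goto A. Now: state=A, head=-1, tape[-3..1]=01110 (head:   ^)
Step 4: in state A at pos -1, read 1 -> (A,1)->write 1,move L,goto C. Now: state=C, head=-2, tape[-3..1]=01110 (head:  ^)
Step 5: in state C at pos -2, read 1 -> (C,1)->write 0,move R,goto C. Now: state=C, head=-1, tape[-3..1]=00110 (head:   ^)
Step 6: in state C at pos -1, read 1 -> (C,1)->write 0,move R,goto C. Now: state=C, head=0, tape[-3..1]=00010 (head:    ^)
Step 7: in state C at pos 0, read 1 -> (C,1)->write 0,move R,goto C. Now: state=C, head=1, tape[-3..2]=000000 (head:     ^)
Step 8: in state C at pos 1, read 0 -> (C,0)->write 1,move R,goto A. Now: state=A, head=2, tape[-3..3]=0000100 (head:      ^)
Step 9: in state A at pos 2, read 0 -> (A,0)->write 1,move L,goto B. Now: state=B, head=1, tape[-3..3]=0000110 (head:     ^)
Step 10: in state B at pos 1, read 1 -> (B,1)->write 0,move R,goto H. Now: state=H, head=2, tape[-3..3]=0000010 (head:      ^)
State H reached at step 10; 10 <= 13 -> yes

Answer: yes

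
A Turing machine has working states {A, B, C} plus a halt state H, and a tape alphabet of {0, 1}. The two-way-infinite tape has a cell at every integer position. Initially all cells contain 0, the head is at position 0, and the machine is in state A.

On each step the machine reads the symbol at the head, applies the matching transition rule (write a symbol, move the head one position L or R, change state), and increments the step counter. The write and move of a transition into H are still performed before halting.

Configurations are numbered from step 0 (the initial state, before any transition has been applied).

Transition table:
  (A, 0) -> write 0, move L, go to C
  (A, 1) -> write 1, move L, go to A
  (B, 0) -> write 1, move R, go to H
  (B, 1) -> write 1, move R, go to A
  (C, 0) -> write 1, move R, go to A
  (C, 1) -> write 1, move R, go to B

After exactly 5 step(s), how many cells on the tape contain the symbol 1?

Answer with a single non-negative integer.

Answer: 2

Derivation:
Step 1: in state A at pos 0, read 0 -> (A,0)->write 0,move L,goto C. Now: state=C, head=-1, tape[-2..1]=0000 (head:  ^)
Step 2: in state C at pos -1, read 0 -> (C,0)->write 1,move R,goto A. Now: state=A, head=0, tape[-2..1]=0100 (head:   ^)
Step 3: in state A at pos 0, read 0 -> (A,0)->write 0,move L,goto C. Now: state=C, head=-1, tape[-2..1]=0100 (head:  ^)
Step 4: in state C at pos -1, read 1 -> (C,1)->write 1,move R,goto B. Now: state=B, head=0, tape[-2..1]=0100 (head:   ^)
Step 5: in state B at pos 0, read 0 -> (B,0)->write 1,move R,goto H. Now: state=H, head=1, tape[-2..2]=01100 (head:    ^)
Cells containing 1 after step 5: {-1, 0} -> 2 cell(s)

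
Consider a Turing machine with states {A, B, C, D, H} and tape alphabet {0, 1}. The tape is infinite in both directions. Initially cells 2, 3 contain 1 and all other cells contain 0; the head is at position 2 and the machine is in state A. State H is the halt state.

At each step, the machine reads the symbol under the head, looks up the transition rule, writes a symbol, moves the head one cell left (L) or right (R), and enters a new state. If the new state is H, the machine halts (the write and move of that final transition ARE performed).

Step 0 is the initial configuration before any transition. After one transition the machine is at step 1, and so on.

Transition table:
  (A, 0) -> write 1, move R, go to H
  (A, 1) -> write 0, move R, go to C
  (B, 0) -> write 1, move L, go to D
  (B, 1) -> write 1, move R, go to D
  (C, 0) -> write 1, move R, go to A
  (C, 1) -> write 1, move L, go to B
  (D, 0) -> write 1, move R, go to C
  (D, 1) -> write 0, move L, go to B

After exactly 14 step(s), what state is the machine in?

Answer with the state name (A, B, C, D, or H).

Step 1: in state A at pos 2, read 1 -> (A,1)->write 0,move R,goto C. Now: state=C, head=3, tape[1..4]=0010 (head:   ^)
Step 2: in state C at pos 3, read 1 -> (C,1)->write 1,move L,goto B. Now: state=B, head=2, tape[1..4]=0010 (head:  ^)
Step 3: in state B at pos 2, read 0 -> (B,0)->write 1,move L,goto D. Now: state=D, head=1, tape[0..4]=00110 (head:  ^)
Step 4: in state D at pos 1, read 0 -> (D,0)->write 1,move R,goto C. Now: state=C, head=2, tape[0..4]=01110 (head:   ^)
Step 5: in state C at pos 2, read 1 -> (C,1)->write 1,move L,goto B. Now: state=B, head=1, tape[0..4]=01110 (head:  ^)
Step 6: in state B at pos 1, read 1 -> (B,1)->write 1,move R,goto D. Now: state=D, head=2, tape[0..4]=01110 (head:   ^)
Step 7: in state D at pos 2, read 1 -> (D,1)->write 0,move L,goto B. Now: state=B, head=1, tape[0..4]=01010 (head:  ^)
Step 8: in state B at pos 1, read 1 -> (B,1)->write 1,move R,goto D. Now: state=D, head=2, tape[0..4]=01010 (head:   ^)
Step 9: in state D at pos 2, read 0 -> (D,0)->write 1,move R,goto C. Now: state=C, head=3, tape[0..4]=01110 (head:    ^)
Step 10: in state C at pos 3, read 1 -> (C,1)->write 1,move L,goto B. Now: state=B, head=2, tape[0..4]=01110 (head:   ^)
Step 11: in state B at pos 2, read 1 -> (B,1)->write 1,move R,goto D. Now: state=D, head=3, tape[0..4]=01110 (head:    ^)
Step 12: in state D at pos 3, read 1 -> (D,1)->write 0,move L,goto B. Now: state=B, head=2, tape[0..4]=01100 (head:   ^)
Step 13: in state B at pos 2, read 1 -> (B,1)->write 1,move R,goto D. Now: state=D, head=3, tape[0..4]=01100 (head:    ^)
Step 14: in state D at pos 3, read 0 -> (D,0)->write 1,move R,goto C. Now: state=C, head=4, tape[0..5]=011100 (head:     ^)

Answer: C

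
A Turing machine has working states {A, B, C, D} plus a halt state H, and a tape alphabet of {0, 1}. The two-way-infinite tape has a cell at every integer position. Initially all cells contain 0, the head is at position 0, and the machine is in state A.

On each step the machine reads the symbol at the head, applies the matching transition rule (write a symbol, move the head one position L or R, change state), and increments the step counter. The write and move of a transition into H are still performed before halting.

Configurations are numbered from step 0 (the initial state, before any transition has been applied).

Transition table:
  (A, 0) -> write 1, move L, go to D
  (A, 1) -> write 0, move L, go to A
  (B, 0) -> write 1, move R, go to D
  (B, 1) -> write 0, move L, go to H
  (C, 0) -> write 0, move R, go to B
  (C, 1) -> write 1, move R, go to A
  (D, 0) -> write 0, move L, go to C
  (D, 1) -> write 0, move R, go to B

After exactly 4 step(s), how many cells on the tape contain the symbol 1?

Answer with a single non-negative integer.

Step 1: in state A at pos 0, read 0 -> (A,0)->write 1,move L,goto D. Now: state=D, head=-1, tape[-2..1]=0010 (head:  ^)
Step 2: in state D at pos -1, read 0 -> (D,0)->write 0,move L,goto C. Now: state=C, head=-2, tape[-3..1]=00010 (head:  ^)
Step 3: in state C at pos -2, read 0 -> (C,0)->write 0,move R,goto B. Now: state=B, head=-1, tape[-3..1]=00010 (head:   ^)
Step 4: in state B at pos -1, read 0 -> (B,0)->write 1,move R,goto D. Now: state=D, head=0, tape[-3..1]=00110 (head:    ^)
Cells containing 1 after step 4: {-1, 0} -> 2 cell(s)

Answer: 2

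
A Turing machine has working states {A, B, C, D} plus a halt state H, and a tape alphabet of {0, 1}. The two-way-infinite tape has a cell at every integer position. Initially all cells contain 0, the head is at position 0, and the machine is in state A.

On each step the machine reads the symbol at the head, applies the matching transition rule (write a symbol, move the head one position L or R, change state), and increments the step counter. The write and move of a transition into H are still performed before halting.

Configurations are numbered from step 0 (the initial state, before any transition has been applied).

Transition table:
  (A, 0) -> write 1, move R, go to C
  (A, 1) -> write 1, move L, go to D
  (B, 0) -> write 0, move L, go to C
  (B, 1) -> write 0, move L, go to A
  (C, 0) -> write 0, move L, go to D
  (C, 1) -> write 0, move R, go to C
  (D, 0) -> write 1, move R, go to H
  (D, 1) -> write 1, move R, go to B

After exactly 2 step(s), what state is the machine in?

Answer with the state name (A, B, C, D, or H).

Answer: D

Derivation:
Step 1: in state A at pos 0, read 0 -> (A,0)->write 1,move R,goto C. Now: state=C, head=1, tape[-1..2]=0100 (head:   ^)
Step 2: in state C at pos 1, read 0 -> (C,0)->write 0,move L,goto D. Now: state=D, head=0, tape[-1..2]=0100 (head:  ^)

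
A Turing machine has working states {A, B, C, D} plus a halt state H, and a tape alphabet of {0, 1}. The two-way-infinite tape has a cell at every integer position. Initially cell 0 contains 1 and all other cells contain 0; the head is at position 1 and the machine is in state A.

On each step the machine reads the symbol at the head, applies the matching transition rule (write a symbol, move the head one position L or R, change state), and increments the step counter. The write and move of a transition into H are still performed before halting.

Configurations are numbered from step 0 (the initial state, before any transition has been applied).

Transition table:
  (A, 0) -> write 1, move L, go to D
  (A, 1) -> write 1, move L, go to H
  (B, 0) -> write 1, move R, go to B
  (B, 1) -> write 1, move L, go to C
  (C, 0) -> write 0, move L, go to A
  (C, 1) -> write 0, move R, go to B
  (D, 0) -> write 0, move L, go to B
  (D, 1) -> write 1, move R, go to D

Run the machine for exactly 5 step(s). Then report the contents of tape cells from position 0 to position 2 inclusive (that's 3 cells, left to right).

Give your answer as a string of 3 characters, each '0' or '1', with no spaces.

Answer: 110

Derivation:
Step 1: in state A at pos 1, read 0 -> (A,0)->write 1,move L,goto D. Now: state=D, head=0, tape[-1..2]=0110 (head:  ^)
Step 2: in state D at pos 0, read 1 -> (D,1)->write 1,move R,goto D. Now: state=D, head=1, tape[-1..2]=0110 (head:   ^)
Step 3: in state D at pos 1, read 1 -> (D,1)->write 1,move R,goto D. Now: state=D, head=2, tape[-1..3]=01100 (head:    ^)
Step 4: in state D at pos 2, read 0 -> (D,0)->write 0,move L,goto B. Now: state=B, head=1, tape[-1..3]=01100 (head:   ^)
Step 5: in state B at pos 1, read 1 -> (B,1)->write 1,move L,goto C. Now: state=C, head=0, tape[-1..3]=01100 (head:  ^)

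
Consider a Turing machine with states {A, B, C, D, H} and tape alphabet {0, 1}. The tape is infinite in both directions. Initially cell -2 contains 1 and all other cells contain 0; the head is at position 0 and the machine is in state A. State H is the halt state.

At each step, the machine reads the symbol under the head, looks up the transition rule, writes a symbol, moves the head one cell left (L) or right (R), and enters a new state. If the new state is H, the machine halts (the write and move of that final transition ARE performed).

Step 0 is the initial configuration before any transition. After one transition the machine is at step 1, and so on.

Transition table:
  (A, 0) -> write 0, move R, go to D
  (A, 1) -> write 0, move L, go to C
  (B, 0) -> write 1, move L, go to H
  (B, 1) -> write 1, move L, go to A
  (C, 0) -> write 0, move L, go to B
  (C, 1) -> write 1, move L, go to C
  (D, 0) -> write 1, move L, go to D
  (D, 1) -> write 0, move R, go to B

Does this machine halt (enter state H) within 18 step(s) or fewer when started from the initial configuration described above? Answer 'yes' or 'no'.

Step 1: in state A at pos 0, read 0 -> (A,0)->write 0,move R,goto D. Now: state=D, head=1, tape[-3..2]=010000 (head:     ^)
Step 2: in state D at pos 1, read 0 -> (D,0)->write 1,move L,goto D. Now: state=D, head=0, tape[-3..2]=010010 (head:    ^)
Step 3: in state D at pos 0, read 0 -> (D,0)->write 1,move L,goto D. Now: state=D, head=-1, tape[-3..2]=010110 (head:   ^)
Step 4: in state D at pos -1, read 0 -> (D,0)->write 1,move L,goto D. Now: state=D, head=-2, tape[-3..2]=011110 (head:  ^)
Step 5: in state D at pos -2, read 1 -> (D,1)->write 0,move R,goto B. Now: state=B, head=-1, tape[-3..2]=001110 (head:   ^)
Step 6: in state B at pos -1, read 1 -> (B,1)->write 1,move L,goto A. Now: state=A, head=-2, tape[-3..2]=001110 (head:  ^)
Step 7: in state A at pos -2, read 0 -> (A,0)->write 0,move R,goto D. Now: state=D, head=-1, tape[-3..2]=001110 (head:   ^)
Step 8: in state D at pos -1, read 1 -> (D,1)->write 0,move R,goto B. Now: state=B, head=0, tape[-3..2]=000110 (head:    ^)
Step 9: in state B at pos 0, read 1 -> (B,1)->write 1,move L,goto A. Now: state=A, head=-1, tape[-3..2]=000110 (head:   ^)
Step 10: in state A at pos -1, read 0 -> (A,0)->write 0,move R,goto D. Now: state=D, head=0, tape[-3..2]=000110 (head:    ^)
Step 11: in state D at pos 0, read 1 -> (D,1)->write 0,move R,goto B. Now: state=B, head=1, tape[-3..2]=000010 (head:     ^)
Step 12: in state B at pos 1, read 1 -> (B,1)->write 1,move L,goto A. Now: state=A, head=0, tape[-3..2]=000010 (head:    ^)
Step 13: in state A at pos 0, read 0 -> (A,0)->write 0,move R,goto D. Now: state=D, head=1, tape[-3..2]=000010 (head:     ^)
Step 14: in state D at pos 1, read 1 -> (D,1)->write 0,move R,goto B. Now: state=B, head=2, tape[-3..3]=0000000 (head:      ^)
Step 15: in state B at pos 2, read 0 -> (B,0)->write 1,move L,goto H. Now: state=H, head=1, tape[-3..3]=0000010 (head:     ^)
State H reached at step 15; 15 <= 18 -> yes

Answer: yes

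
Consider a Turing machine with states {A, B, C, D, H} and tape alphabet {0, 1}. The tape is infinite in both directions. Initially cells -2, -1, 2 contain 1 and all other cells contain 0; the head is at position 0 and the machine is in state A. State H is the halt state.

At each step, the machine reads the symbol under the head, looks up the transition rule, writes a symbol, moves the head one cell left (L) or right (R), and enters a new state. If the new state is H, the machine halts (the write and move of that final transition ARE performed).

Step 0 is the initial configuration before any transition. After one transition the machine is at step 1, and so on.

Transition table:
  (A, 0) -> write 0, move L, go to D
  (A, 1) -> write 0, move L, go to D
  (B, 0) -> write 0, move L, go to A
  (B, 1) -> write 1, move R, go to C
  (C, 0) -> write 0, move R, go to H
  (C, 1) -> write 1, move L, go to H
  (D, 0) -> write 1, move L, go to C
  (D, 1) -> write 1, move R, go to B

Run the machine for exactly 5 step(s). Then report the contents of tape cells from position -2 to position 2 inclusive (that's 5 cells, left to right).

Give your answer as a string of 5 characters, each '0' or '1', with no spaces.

Answer: 10001

Derivation:
Step 1: in state A at pos 0, read 0 -> (A,0)->write 0,move L,goto D. Now: state=D, head=-1, tape[-3..3]=0110010 (head:   ^)
Step 2: in state D at pos -1, read 1 -> (D,1)->write 1,move R,goto B. Now: state=B, head=0, tape[-3..3]=0110010 (head:    ^)
Step 3: in state B at pos 0, read 0 -> (B,0)->write 0,move L,goto A. Now: state=A, head=-1, tape[-3..3]=0110010 (head:   ^)
Step 4: in state A at pos -1, read 1 -> (A,1)->write 0,move L,goto D. Now: state=D, head=-2, tape[-3..3]=0100010 (head:  ^)
Step 5: in state D at pos -2, read 1 -> (D,1)->write 1,move R,goto B. Now: state=B, head=-1, tape[-3..3]=0100010 (head:   ^)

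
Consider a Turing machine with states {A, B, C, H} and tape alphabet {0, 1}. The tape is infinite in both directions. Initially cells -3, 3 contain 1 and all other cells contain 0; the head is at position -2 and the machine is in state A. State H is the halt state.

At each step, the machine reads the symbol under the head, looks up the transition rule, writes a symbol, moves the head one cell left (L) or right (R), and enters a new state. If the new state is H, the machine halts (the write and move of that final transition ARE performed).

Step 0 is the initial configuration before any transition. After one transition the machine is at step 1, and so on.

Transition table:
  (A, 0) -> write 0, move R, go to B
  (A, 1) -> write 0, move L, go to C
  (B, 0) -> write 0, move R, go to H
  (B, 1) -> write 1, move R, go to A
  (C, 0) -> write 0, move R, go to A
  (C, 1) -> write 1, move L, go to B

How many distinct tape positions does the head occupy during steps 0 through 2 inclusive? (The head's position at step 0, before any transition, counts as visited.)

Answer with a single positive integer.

Step 1: in state A at pos -2, read 0 -> (A,0)->write 0,move R,goto B. Now: state=B, head=-1, tape[-4..4]=010000010 (head:    ^)
Step 2: in state B at pos -1, read 0 -> (B,0)->write 0,move R,goto H. Now: state=H, head=0, tape[-4..4]=010000010 (head:     ^)
Head positions at steps 0..2: starting at -2, distinct positions visited = {-2, -1, 0} -> 3 position(s)

Answer: 3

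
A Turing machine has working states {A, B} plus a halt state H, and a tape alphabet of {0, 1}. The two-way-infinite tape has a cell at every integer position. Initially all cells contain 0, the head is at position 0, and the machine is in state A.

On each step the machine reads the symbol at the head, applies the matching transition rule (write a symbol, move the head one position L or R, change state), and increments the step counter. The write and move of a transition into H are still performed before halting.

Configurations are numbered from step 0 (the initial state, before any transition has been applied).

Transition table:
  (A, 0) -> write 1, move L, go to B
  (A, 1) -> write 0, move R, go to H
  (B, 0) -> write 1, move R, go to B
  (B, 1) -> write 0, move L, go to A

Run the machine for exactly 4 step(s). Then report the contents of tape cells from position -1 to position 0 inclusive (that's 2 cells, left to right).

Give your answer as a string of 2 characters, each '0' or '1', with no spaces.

Step 1: in state A at pos 0, read 0 -> (A,0)->write 1,move L,goto B. Now: state=B, head=-1, tape[-2..1]=0010 (head:  ^)
Step 2: in state B at pos -1, read 0 -> (B,0)->write 1,move R,goto B. Now: state=B, head=0, tape[-2..1]=0110 (head:   ^)
Step 3: in state B at pos 0, read 1 -> (B,1)->write 0,move L,goto A. Now: state=A, head=-1, tape[-2..1]=0100 (head:  ^)
Step 4: in state A at pos -1, read 1 -> (A,1)->write 0,move R,goto H. Now: state=H, head=0, tape[-2..1]=0000 (head:   ^)

Answer: 00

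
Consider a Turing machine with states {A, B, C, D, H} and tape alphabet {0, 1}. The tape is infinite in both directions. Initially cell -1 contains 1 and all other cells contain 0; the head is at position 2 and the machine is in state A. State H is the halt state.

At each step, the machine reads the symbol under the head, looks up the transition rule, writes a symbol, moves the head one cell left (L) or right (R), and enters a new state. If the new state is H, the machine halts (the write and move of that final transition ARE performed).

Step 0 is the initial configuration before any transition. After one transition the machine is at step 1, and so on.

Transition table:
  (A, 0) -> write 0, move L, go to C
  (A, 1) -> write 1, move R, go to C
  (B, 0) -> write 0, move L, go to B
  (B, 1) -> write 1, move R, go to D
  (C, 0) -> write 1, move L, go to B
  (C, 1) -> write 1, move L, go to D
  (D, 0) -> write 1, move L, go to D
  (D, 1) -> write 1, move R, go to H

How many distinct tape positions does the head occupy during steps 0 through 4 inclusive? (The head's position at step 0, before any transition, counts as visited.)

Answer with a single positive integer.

Step 1: in state A at pos 2, read 0 -> (A,0)->write 0,move L,goto C. Now: state=C, head=1, tape[-2..3]=010000 (head:    ^)
Step 2: in state C at pos 1, read 0 -> (C,0)->write 1,move L,goto B. Now: state=B, head=0, tape[-2..3]=010100 (head:   ^)
Step 3: in state B at pos 0, read 0 -> (B,0)->write 0,move L,goto B. Now: state=B, head=-1, tape[-2..3]=010100 (head:  ^)
Step 4: in state B at pos -1, read 1 -> (B,1)->write 1,move R,goto D. Now: state=D, head=0, tape[-2..3]=010100 (head:   ^)
Head positions at steps 0..4: starting at 2, distinct positions visited = {-1, 0, 1, 2} -> 4 position(s)

Answer: 4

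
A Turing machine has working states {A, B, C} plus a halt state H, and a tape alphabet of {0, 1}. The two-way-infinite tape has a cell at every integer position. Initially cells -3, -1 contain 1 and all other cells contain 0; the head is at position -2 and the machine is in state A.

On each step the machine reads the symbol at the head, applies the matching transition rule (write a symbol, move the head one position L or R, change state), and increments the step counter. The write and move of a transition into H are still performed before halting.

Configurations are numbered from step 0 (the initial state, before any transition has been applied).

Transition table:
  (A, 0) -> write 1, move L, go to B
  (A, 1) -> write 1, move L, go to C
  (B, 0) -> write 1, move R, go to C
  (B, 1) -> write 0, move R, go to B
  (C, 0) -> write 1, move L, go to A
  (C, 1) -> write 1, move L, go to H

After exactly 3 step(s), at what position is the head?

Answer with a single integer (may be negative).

Step 1: in state A at pos -2, read 0 -> (A,0)->write 1,move L,goto B. Now: state=B, head=-3, tape[-4..0]=01110 (head:  ^)
Step 2: in state B at pos -3, read 1 -> (B,1)->write 0,move R,goto B. Now: state=B, head=-2, tape[-4..0]=00110 (head:   ^)
Step 3: in state B at pos -2, read 1 -> (B,1)->write 0,move R,goto B. Now: state=B, head=-1, tape[-4..0]=00010 (head:    ^)

Answer: -1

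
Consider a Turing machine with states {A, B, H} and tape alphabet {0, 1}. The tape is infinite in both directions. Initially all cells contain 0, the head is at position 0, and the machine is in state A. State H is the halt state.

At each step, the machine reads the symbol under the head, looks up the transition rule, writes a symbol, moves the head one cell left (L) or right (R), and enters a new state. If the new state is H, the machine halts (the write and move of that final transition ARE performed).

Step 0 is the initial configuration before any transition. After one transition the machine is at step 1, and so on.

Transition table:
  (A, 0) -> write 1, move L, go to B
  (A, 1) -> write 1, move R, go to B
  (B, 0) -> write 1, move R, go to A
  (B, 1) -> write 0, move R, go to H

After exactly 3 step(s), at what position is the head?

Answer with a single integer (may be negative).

Step 1: in state A at pos 0, read 0 -> (A,0)->write 1,move L,goto B. Now: state=B, head=-1, tape[-2..1]=0010 (head:  ^)
Step 2: in state B at pos -1, read 0 -> (B,0)->write 1,move R,goto A. Now: state=A, head=0, tape[-2..1]=0110 (head:   ^)
Step 3: in state A at pos 0, read 1 -> (A,1)->write 1,move R,goto B. Now: state=B, head=1, tape[-2..2]=01100 (head:    ^)

Answer: 1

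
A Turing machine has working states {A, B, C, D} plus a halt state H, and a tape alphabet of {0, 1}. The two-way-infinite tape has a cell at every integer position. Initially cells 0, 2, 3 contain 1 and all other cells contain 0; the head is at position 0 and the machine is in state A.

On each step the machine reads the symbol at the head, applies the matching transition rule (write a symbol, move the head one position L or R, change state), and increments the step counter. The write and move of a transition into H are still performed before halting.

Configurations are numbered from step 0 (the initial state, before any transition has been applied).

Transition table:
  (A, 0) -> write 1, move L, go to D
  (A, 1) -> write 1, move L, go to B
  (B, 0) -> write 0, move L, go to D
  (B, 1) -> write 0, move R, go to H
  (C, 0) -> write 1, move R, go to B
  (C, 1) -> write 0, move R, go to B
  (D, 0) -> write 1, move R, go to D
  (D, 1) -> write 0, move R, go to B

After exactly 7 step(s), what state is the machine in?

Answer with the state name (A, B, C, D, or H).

Step 1: in state A at pos 0, read 1 -> (A,1)->write 1,move L,goto B. Now: state=B, head=-1, tape[-2..4]=0010110 (head:  ^)
Step 2: in state B at pos -1, read 0 -> (B,0)->write 0,move L,goto D. Now: state=D, head=-2, tape[-3..4]=00010110 (head:  ^)
Step 3: in state D at pos -2, read 0 -> (D,0)->write 1,move R,goto D. Now: state=D, head=-1, tape[-3..4]=01010110 (head:   ^)
Step 4: in state D at pos -1, read 0 -> (D,0)->write 1,move R,goto D. Now: state=D, head=0, tape[-3..4]=01110110 (head:    ^)
Step 5: in state D at pos 0, read 1 -> (D,1)->write 0,move R,goto B. Now: state=B, head=1, tape[-3..4]=01100110 (head:     ^)
Step 6: in state B at pos 1, read 0 -> (B,0)->write 0,move L,goto D. Now: state=D, head=0, tape[-3..4]=01100110 (head:    ^)
Step 7: in state D at pos 0, read 0 -> (D,0)->write 1,move R,goto D. Now: state=D, head=1, tape[-3..4]=01110110 (head:     ^)

Answer: D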